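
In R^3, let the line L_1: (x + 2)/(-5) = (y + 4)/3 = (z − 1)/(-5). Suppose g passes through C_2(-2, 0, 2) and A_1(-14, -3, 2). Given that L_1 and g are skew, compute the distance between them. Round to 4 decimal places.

3.6301

L_1 has direction (-5, 3, -5) through (-2, -4, 1).
A direction vector for g is A_1 − C_2 = (-12, -3, 0).
Common perpendicular direction n = (-5, 3, -5) × (-12, -3, 0) = (-15, 60, 51).
With w = (-2, 0, 2) − (-2, -4, 1) = (0, 4, 1), w · n = 291.
Distance = |w · n| / |n| = |291| / √6426 ≈ 3.6301.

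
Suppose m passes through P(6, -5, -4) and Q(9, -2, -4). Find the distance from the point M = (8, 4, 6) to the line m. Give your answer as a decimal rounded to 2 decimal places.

11.16

A direction vector for m is Q − P = (3, 3, 0).
Taking (6, -5, -4) on m with direction v = (3, 3, 0): w = M − (6, -5, -4) = (2, 9, 10), and w × v = (-30, 30, -21).
Distance = |w × v| / |v| = √2241 / √18 ≈ 11.16.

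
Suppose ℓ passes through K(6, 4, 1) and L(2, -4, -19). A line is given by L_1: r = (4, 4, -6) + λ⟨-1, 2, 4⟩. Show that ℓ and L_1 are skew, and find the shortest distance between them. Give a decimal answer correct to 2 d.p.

2.39

A direction vector for ℓ is L − K = (-4, -8, -20).
Common perpendicular direction n = (-4, -8, -20) × (-1, 2, 4) = (8, 36, -16).
With w = (4, 4, -6) − (6, 4, 1) = (-2, 0, -7), w · n = 96.
Since n ≠ 0 the lines are not parallel, and w · n = 96 ≠ 0 so they do not intersect; hence they are skew.
Distance = |w · n| / |n| = |96| / √1616 ≈ 2.39.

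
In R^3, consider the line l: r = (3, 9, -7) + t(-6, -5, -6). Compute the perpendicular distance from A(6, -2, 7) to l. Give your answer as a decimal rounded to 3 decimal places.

17.413

Taking (3, 9, -7) on l with direction v = (-6, -5, -6): w = A − (3, 9, -7) = (3, -11, 14), and w × v = (136, -66, -81).
Distance = |w × v| / |v| = √29413 / √97 ≈ 17.413.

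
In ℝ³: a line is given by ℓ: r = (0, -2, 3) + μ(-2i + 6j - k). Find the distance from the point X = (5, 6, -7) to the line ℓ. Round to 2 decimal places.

Taking (0, -2, 3) on ℓ with direction v = (-2, 6, -1): w = X − (0, -2, 3) = (5, 8, -10), and w × v = (52, 25, 46).
Distance = |w × v| / |v| = √5445 / √41 ≈ 11.52.

11.52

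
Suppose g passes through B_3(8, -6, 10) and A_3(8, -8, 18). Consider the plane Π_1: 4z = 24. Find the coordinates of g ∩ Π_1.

A direction vector for g is A_3 − B_3 = (0, -2, 8).
Substitute r = (8, -6, 10) + t(0, -2, 8) into the plane: 40 + 32t = 24, so t = -1/2.
Intersection: (8, -6, 10) + (-1/2)·(0, -2, 8) = (8, -5, 6).

(8, -5, 6)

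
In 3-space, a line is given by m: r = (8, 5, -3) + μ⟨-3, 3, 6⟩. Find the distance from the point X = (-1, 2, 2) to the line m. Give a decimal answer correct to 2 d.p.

Taking (8, 5, -3) on m with direction v = (-3, 3, 6): w = X − (8, 5, -3) = (-9, -3, 5), and w × v = (-33, 39, -36).
Distance = |w × v| / |v| = √3906 / √54 ≈ 8.50.

8.50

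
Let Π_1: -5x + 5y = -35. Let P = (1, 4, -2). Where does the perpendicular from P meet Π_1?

Foot = P − λn with λ = (n·P − d)/|n|² = (15 − (-35))/50 = 1.
Foot = (1, 4, -2) − 1·(-5, 5, 0) = (6, -1, -2).

(6, -1, -2)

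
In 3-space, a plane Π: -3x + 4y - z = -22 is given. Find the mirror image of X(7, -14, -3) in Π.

λ = (n·X − d)/|n|² = (-74 − (-22))/26 = -2.
Reflection = X − 2λn = (7, -14, -3) − (-4)·(-3, 4, -1) = (-5, 2, -7).

(-5, 2, -7)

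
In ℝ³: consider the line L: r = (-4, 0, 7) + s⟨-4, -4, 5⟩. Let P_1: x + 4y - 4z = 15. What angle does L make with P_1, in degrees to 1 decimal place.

sin θ = |n·v| / (|n||v|) = |-40| / (√33 · √57) = 0.92229.
θ ≈ 67.3°.

67.3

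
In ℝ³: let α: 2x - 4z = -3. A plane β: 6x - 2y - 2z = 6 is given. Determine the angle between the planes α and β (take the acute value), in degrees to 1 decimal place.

47.6

cos θ = |n₁·n₂| / (|n₁||n₂|) = |20| / (√20 · √44).
θ = arccos(0.67420) ≈ 47.6°.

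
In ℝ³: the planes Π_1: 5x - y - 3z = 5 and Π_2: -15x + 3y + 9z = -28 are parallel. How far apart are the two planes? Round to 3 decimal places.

0.732

Rescale Π_2 by 1/(-3): 5x - y - 3z = 28/3. Then distance = |5 − (28/3)| / √35 ≈ 0.732.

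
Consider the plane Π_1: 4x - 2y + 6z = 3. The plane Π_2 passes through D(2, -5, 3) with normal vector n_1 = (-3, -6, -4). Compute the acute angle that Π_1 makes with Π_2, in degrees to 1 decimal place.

Π_2: n_1·r = n_1·D gives -3x - 6y - 4z = 12.
cos θ = |n₁·n₂| / (|n₁||n₂|) = |-24| / (√56 · √61).
θ = arccos(0.41063) ≈ 65.8°.

65.8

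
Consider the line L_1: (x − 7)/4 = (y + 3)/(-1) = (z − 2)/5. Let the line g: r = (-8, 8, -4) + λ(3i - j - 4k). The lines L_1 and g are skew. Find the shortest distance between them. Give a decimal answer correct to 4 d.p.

6.5644

L_1 has direction (4, -1, 5) through (7, -3, 2).
Common perpendicular direction n = (4, -1, 5) × (3, -1, -4) = (9, 31, -1).
With w = (-8, 8, -4) − (7, -3, 2) = (-15, 11, -6), w · n = 212.
Distance = |w · n| / |n| = |212| / √1043 ≈ 6.5644.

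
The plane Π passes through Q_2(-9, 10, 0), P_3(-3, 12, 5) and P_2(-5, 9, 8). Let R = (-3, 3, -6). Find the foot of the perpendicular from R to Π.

Q_2P_3 = (6, 2, 5), Q_2P_2 = (4, -1, 8); a normal to Π is Q_2P_3 × Q_2P_2 = (21, -28, -14).
Using Q_2: Π has equation 21x - 28y - 14z = -469.
Foot = R − λn with λ = (n·R − d)/|n|² = (-63 − (-469))/1421 = 2/7.
Foot = (-3, 3, -6) − (2/7)·(21, -28, -14) = (-9, 11, -2).

(-9, 11, -2)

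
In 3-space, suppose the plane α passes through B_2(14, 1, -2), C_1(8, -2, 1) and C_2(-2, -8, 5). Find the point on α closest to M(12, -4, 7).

(8, 0, 3)

B_2C_1 = (-6, -3, 3), B_2C_2 = (-16, -9, 7); a normal to α is B_2C_1 × B_2C_2 = (6, -6, 6).
Using B_2: α has equation 6x - 6y + 6z = 66.
Foot = M − λn with λ = (n·M − d)/|n|² = (138 − 66)/108 = 2/3.
Foot = (12, -4, 7) − (2/3)·(6, -6, 6) = (8, 0, 3).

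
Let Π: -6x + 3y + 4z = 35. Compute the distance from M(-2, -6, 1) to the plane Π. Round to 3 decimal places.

4.737

n·M − d = (-6)·(-2) + (3)·(-6) + (4)·(1) − 35 = -37; |n| = √61.
Distance = |-37| / √61 = 37/√61 ≈ 4.737.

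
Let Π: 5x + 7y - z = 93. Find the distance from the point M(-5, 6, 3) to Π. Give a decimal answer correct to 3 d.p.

9.122

n·M − d = (5)·(-5) + (7)·(6) + (-1)·(3) − 93 = -79; |n| = √75.
Distance = |-79| / √75 = 79/√75 ≈ 9.122.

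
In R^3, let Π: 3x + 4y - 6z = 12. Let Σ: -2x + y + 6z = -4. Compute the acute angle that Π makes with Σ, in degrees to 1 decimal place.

40.5

cos θ = |n₁·n₂| / (|n₁||n₂|) = |-38| / (√61 · √41).
θ = arccos(0.75985) ≈ 40.5°.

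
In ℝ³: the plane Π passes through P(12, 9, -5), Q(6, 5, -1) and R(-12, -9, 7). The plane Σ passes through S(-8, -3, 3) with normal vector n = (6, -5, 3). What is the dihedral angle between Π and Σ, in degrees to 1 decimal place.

PQ = (-6, -4, 4), PR = (-24, -18, 12); a normal to Π is PQ × PR = (24, -24, 12).
Using P: Π has equation 24x - 24y + 12z = 12.
Σ: n·r = n·S gives 6x - 5y + 3z = -24.
cos θ = |n₁·n₂| / (|n₁||n₂|) = |300| / (√1296 · √70).
θ = arccos(0.99602) ≈ 5.1°.

5.1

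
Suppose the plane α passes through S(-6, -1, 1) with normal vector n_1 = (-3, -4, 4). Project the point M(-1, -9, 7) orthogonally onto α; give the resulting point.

α: n_1·r = n_1·S gives -3x - 4y + 4z = 26.
Foot = M − λn with λ = (n·M − d)/|n|² = (67 − 26)/41 = 1.
Foot = (-1, -9, 7) − 1·(-3, -4, 4) = (2, -5, 3).

(2, -5, 3)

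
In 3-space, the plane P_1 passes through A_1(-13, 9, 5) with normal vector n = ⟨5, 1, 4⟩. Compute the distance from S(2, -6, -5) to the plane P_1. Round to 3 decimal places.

3.086

P_1: n·r = n·A_1 gives 5x + y + 4z = -36.
n·S − d = (5)·(2) + (1)·(-6) + (4)·(-5) − (-36) = 20; |n| = √42.
Distance = |20| / √42 = 20/√42 ≈ 3.086.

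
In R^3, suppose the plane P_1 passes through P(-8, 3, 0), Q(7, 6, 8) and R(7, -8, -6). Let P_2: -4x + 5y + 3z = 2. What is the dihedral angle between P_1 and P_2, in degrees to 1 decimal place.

PQ = (15, 3, 8), PR = (15, -11, -6); a normal to P_1 is PQ × PR = (70, 210, -210).
Using P: P_1 has equation 70x + 210y - 210z = 70.
cos θ = |n₁·n₂| / (|n₁||n₂|) = |140| / (√93100 · √50).
θ = arccos(0.06489) ≈ 86.3°.

86.3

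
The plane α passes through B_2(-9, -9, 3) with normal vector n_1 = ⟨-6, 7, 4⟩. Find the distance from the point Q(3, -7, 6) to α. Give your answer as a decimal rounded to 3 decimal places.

4.577

α: n_1·r = n_1·B_2 gives -6x + 7y + 4z = 3.
n·Q − d = (-6)·(3) + (7)·(-7) + (4)·(6) − 3 = -46; |n| = √101.
Distance = |-46| / √101 = 46/√101 ≈ 4.577.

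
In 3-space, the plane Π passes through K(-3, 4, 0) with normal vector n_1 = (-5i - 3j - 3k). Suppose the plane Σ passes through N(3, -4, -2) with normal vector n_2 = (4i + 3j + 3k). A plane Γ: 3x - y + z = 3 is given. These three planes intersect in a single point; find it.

Π: n_1·r = n_1·K gives -5x - 3y - 3z = 3.
Σ: n_2·r = n_2·N gives 4x + 3y + 3z = -6.
Solving the 3×3 linear system -5x - 3y - 3z = 3, 4x + 3y + 3z = -6, 3x - y + z = 3 (e.g. by elimination or Cramer's rule, determinant = -6) gives (3, 0, -6).

(3, 0, -6)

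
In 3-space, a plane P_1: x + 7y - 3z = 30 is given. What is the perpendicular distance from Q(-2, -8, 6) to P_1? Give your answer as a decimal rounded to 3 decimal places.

13.800

n·Q − d = (1)·(-2) + (7)·(-8) + (-3)·(6) − 30 = -106; |n| = √59.
Distance = |-106| / √59 = 106/√59 ≈ 13.800.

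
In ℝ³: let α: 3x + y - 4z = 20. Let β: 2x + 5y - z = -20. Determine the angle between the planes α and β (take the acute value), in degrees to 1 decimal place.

57.5

cos θ = |n₁·n₂| / (|n₁||n₂|) = |15| / (√26 · √30).
θ = arccos(0.53709) ≈ 57.5°.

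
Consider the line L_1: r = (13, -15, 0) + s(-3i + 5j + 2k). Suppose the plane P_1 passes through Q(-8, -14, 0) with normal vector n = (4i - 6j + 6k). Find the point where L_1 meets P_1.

P_1: n·r = n·Q gives 4x - 6y + 6z = 52.
Substitute r = (13, -15, 0) + t(-3, 5, 2) into the plane: 142 + (-30)t = 52, so t = 3.
Intersection: (13, -15, 0) + 3·(-3, 5, 2) = (4, 0, 6).

(4, 0, 6)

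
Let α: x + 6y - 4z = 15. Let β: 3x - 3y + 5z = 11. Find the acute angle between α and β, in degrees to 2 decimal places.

cos θ = |n₁·n₂| / (|n₁||n₂|) = |-35| / (√53 · √43).
θ = arccos(0.73316) ≈ 42.85°.

42.85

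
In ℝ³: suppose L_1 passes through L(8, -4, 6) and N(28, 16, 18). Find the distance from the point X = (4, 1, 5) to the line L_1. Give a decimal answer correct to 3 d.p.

6.476

A direction vector for L_1 is N − L = (20, 20, 12).
Taking (8, -4, 6) on L_1 with direction v = (20, 20, 12): w = X − (8, -4, 6) = (-4, 5, -1), and w × v = (80, 28, -180).
Distance = |w × v| / |v| = √39584 / √944 ≈ 6.476.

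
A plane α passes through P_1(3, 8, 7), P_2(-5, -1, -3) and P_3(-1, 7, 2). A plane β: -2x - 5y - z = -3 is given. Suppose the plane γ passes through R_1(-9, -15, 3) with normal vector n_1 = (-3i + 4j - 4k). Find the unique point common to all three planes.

(3, -2, 7)

P_1P_2 = (-8, -9, -10), P_1P_3 = (-4, -1, -5); a normal to α is P_1P_2 × P_1P_3 = (35, 0, -28).
Using P_1: α has equation 35x - 28z = -91.
γ: n_1·r = n_1·R_1 gives -3x + 4y - 4z = -45.
Solving the 3×3 linear system 35x - 28z = -91, -2x - 5y - z = -3, -3x + 4y - 4z = -45 (e.g. by elimination or Cramer's rule, determinant = 1484) gives (3, -2, 7).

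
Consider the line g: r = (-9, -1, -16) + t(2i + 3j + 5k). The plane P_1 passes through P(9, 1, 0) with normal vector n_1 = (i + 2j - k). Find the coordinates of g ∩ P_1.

P_1: n_1·r = n_1·P gives x + 2y - z = 11.
Substitute r = (-9, -1, -16) + t(2, 3, 5) into the plane: 5 + 3t = 11, so t = 2.
Intersection: (-9, -1, -16) + 2·(2, 3, 5) = (-5, 5, -6).

(-5, 5, -6)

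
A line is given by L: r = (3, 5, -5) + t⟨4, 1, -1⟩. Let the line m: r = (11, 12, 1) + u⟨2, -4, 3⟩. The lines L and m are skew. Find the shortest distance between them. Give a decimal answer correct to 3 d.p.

9.376

Common perpendicular direction n = (4, 1, -1) × (2, -4, 3) = (-1, -14, -18).
With w = (11, 12, 1) − (3, 5, -5) = (8, 7, 6), w · n = -214.
Distance = |w · n| / |n| = |-214| / √521 ≈ 9.376.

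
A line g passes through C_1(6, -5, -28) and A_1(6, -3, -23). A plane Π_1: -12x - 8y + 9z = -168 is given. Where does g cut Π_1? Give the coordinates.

(6, 3, -8)

A direction vector for g is A_1 − C_1 = (0, 2, 5).
Substitute r = (6, -5, -28) + t(0, 2, 5) into the plane: -284 + 29t = -168, so t = 4.
Intersection: (6, -5, -28) + 4·(0, 2, 5) = (6, 3, -8).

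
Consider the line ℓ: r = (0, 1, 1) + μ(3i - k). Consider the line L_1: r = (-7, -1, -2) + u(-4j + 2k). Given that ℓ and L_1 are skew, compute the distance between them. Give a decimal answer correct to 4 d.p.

Common perpendicular direction n = (3, 0, -1) × (0, -4, 2) = (-4, -6, -12).
With w = (-7, -1, -2) − (0, 1, 1) = (-7, -2, -3), w · n = 76.
Distance = |w · n| / |n| = |76| / √196 ≈ 5.4286.

5.4286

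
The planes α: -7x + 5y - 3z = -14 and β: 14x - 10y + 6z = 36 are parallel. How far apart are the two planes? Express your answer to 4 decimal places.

Rescale β by 1/(-2): -7x + 5y - 3z = -18. Then distance = |-14 − (-18)| / √83 ≈ 0.4391.

0.4391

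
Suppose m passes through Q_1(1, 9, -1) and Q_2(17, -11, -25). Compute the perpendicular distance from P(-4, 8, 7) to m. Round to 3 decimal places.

6.201

A direction vector for m is Q_2 − Q_1 = (16, -20, -24).
Taking (1, 9, -1) on m with direction v = (16, -20, -24): w = P − (1, 9, -1) = (-5, -1, 8), and w × v = (184, 8, 116).
Distance = |w × v| / |v| = √47376 / √1232 ≈ 6.201.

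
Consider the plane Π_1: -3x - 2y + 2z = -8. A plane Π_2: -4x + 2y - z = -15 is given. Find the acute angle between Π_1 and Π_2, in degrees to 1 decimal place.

cos θ = |n₁·n₂| / (|n₁||n₂|) = |6| / (√17 · √21).
θ = arccos(0.31755) ≈ 71.5°.

71.5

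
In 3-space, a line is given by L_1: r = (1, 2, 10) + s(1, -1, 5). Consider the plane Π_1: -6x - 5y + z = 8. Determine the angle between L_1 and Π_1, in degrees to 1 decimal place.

5.6

sin θ = |n·v| / (|n||v|) = |4| / (√62 · √27) = 0.09776.
θ ≈ 5.6°.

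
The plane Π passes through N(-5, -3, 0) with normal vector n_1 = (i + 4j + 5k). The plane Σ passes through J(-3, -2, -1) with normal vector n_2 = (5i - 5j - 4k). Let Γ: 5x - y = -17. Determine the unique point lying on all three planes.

(-5, -8, 4)

Π: n_1·r = n_1·N gives x + 4y + 5z = -17.
Σ: n_2·r = n_2·J gives 5x - 5y - 4z = -1.
Solving the 3×3 linear system x + 4y + 5z = -17, 5x - 5y - 4z = -1, 5x - y = -17 (e.g. by elimination or Cramer's rule, determinant = 16) gives (-5, -8, 4).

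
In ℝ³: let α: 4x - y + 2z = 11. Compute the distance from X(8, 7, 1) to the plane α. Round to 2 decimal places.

3.49

n·X − d = (4)·(8) + (-1)·(7) + (2)·(1) − 11 = 16; |n| = √21.
Distance = |16| / √21 = 16/√21 ≈ 3.49.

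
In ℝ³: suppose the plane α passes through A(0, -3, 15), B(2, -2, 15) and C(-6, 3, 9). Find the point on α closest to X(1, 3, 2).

AB = (2, 1, 0), AC = (-6, 6, -6); a normal to α is AB × AC = (-6, 12, 18).
Using A: α has equation -6x + 12y + 18z = 234.
Foot = X − λn with λ = (n·X − d)/|n|² = (66 − 234)/504 = -1/3.
Foot = (1, 3, 2) − (-1/3)·(-6, 12, 18) = (-1, 7, 8).

(-1, 7, 8)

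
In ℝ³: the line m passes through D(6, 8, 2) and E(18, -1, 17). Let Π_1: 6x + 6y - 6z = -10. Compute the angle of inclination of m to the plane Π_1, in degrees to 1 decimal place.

A direction vector for m is E − D = (12, -9, 15).
sin θ = |n·v| / (|n||v|) = |-72| / (√108 · √450) = 0.32660.
θ ≈ 19.1°.

19.1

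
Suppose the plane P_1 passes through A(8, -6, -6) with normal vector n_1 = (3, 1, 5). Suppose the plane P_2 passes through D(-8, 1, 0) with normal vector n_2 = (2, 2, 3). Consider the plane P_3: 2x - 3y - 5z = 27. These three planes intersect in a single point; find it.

(1, -5, -2)

P_1: n_1·r = n_1·A gives 3x + y + 5z = -12.
P_2: n_2·r = n_2·D gives 2x + 2y + 3z = -14.
Solving the 3×3 linear system 3x + y + 5z = -12, 2x + 2y + 3z = -14, 2x - 3y - 5z = 27 (e.g. by elimination or Cramer's rule, determinant = -37) gives (1, -5, -2).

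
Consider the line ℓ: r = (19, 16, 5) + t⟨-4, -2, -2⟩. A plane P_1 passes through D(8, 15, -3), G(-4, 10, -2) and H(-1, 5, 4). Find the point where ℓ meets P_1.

DG = (-12, -5, 1), DH = (-9, -10, 7); a normal to P_1 is DG × DH = (-25, 75, 75).
Using D: P_1 has equation -25x + 75y + 75z = 700.
Substitute r = (19, 16, 5) + t(-4, -2, -2) into the plane: 1100 + (-200)t = 700, so t = 2.
Intersection: (19, 16, 5) + 2·(-4, -2, -2) = (11, 12, 1).

(11, 12, 1)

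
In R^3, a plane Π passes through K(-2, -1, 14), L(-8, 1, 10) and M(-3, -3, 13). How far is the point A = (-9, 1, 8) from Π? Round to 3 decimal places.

1.039

KL = (-6, 2, -4), KM = (-1, -2, -1); a normal to Π is KL × KM = (-10, -2, 14).
Using K: Π has equation -10x - 2y + 14z = 218.
n·A − d = (-10)·(-9) + (-2)·(1) + (14)·(8) − 218 = -18; |n| = √300.
Distance = |-18| / √300 = 18/√300 ≈ 1.039.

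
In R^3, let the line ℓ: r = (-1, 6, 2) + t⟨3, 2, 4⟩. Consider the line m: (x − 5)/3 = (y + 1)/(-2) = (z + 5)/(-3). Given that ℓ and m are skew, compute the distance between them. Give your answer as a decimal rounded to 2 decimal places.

m has direction (3, -2, -3) through (5, -1, -5).
Common perpendicular direction n = (3, 2, 4) × (3, -2, -3) = (2, 21, -12).
With w = (5, -1, -5) − (-1, 6, 2) = (6, -7, -7), w · n = -51.
Distance = |w · n| / |n| = |-51| / √589 ≈ 2.10.

2.10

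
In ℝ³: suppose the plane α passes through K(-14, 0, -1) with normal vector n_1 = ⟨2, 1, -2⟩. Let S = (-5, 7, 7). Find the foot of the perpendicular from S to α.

(-7, 6, 9)

α: n_1·r = n_1·K gives 2x + y - 2z = -26.
Foot = S − λn with λ = (n·S − d)/|n|² = (-17 − (-26))/9 = 1.
Foot = (-5, 7, 7) − 1·(2, 1, -2) = (-7, 6, 9).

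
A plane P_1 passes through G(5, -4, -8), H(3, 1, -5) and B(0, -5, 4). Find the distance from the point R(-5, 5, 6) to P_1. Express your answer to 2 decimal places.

2.47

GH = (-2, 5, 3), GB = (-5, -1, 12); a normal to P_1 is GH × GB = (63, 9, 27).
Using G: P_1 has equation 63x + 9y + 27z = 63.
n·R − d = (63)·(-5) + (9)·(5) + (27)·(6) − 63 = -171; |n| = √4779.
Distance = |-171| / √4779 = 171/√4779 ≈ 2.47.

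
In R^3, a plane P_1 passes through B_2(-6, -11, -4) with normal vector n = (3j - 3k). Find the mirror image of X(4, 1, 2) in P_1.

P_1: n·r = n·B_2 gives 3y - 3z = -21.
λ = (n·X − d)/|n|² = (-3 − (-21))/18 = 1.
Reflection = X − 2λn = (4, 1, 2) − 2·(0, 3, -3) = (4, -5, 8).

(4, -5, 8)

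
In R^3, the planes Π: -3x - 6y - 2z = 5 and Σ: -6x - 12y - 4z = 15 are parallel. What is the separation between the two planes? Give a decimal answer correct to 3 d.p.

0.357

Rescale Σ by 1/2: -3x - 6y - 2z = 15/2. Then distance = |5 − (15/2)| / √49 ≈ 0.357.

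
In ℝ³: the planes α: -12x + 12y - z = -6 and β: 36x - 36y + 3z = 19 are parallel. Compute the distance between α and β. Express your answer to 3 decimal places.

0.020

Rescale β by 1/(-3): -12x + 12y - z = -19/3. Then distance = |-6 − (-19/3)| / √289 ≈ 0.020.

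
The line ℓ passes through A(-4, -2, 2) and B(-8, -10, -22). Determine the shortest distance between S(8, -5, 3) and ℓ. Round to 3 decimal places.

12.267

A direction vector for ℓ is B − A = (-4, -8, -24).
Taking (-4, -2, 2) on ℓ with direction v = (-4, -8, -24): w = S − (-4, -2, 2) = (12, -3, 1), and w × v = (80, 284, -108).
Distance = |w × v| / |v| = √98720 / √656 ≈ 12.267.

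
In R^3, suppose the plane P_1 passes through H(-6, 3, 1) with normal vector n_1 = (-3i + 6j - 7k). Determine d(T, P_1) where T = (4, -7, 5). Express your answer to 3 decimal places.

12.171

P_1: n_1·r = n_1·H gives -3x + 6y - 7z = 29.
n·T − d = (-3)·(4) + (6)·(-7) + (-7)·(5) − 29 = -118; |n| = √94.
Distance = |-118| / √94 = 118/√94 ≈ 12.171.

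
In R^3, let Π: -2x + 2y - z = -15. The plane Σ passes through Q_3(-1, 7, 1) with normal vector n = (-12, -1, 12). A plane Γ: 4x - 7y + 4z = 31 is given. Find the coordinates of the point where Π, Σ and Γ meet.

Σ: n·r = n·Q_3 gives -12x - y + 12z = 17.
Solving the 3×3 linear system -2x + 2y - z = -15, -12x - y + 12z = 17, 4x - 7y + 4z = 31 (e.g. by elimination or Cramer's rule, determinant = -56) gives (9, 7, 11).

(9, 7, 11)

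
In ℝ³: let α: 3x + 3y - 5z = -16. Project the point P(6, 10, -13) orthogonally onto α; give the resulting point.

(-3, 1, 2)

Foot = P − λn with λ = (n·P − d)/|n|² = (113 − (-16))/43 = 3.
Foot = (6, 10, -13) − 3·(3, 3, -5) = (-3, 1, 2).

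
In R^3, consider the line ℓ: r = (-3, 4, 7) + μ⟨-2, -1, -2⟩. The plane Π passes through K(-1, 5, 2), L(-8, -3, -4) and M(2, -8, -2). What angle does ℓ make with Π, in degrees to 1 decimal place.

KL = (-7, -8, -6), KM = (3, -13, -4); a normal to Π is KL × KM = (-46, -46, 115).
Using K: Π has equation -46x - 46y + 115z = 46.
sin θ = |n·v| / (|n||v|) = |-92| / (√17457 · √9) = 0.23210.
θ ≈ 13.4°.

13.4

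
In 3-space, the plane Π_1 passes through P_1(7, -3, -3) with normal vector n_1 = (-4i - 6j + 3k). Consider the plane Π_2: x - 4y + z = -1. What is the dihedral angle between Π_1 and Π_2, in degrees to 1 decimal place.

Π_1: n_1·r = n_1·P_1 gives -4x - 6y + 3z = -19.
cos θ = |n₁·n₂| / (|n₁||n₂|) = |23| / (√61 · √18).
θ = arccos(0.69411) ≈ 46.0°.

46.0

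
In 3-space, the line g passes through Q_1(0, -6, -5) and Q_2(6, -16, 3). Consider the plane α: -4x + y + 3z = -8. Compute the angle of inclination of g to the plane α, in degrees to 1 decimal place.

8.0

A direction vector for g is Q_2 − Q_1 = (6, -10, 8).
sin θ = |n·v| / (|n||v|) = |-10| / (√26 · √200) = 0.13868.
θ ≈ 8.0°.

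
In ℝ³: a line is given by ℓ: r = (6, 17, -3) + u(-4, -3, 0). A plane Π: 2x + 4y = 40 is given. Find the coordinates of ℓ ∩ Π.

Substitute r = (6, 17, -3) + t(-4, -3, 0) into the plane: 80 + (-20)t = 40, so t = 2.
Intersection: (6, 17, -3) + 2·(-4, -3, 0) = (-2, 11, -3).

(-2, 11, -3)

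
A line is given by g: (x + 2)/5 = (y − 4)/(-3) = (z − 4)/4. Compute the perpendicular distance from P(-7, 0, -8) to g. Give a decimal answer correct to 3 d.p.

g has direction (5, -3, 4) through (-2, 4, 4).
Taking (-2, 4, 4) on g with direction v = (5, -3, 4): w = P − (-2, 4, 4) = (-5, -4, -12), and w × v = (-52, -40, 35).
Distance = |w × v| / |v| = √5529 / √50 ≈ 10.516.

10.516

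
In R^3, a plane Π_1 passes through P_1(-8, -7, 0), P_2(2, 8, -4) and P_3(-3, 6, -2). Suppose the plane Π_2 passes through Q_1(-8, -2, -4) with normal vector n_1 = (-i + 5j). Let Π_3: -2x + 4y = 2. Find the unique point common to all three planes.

(-3, -1, -2)

P_1P_2 = (10, 15, -4), P_1P_3 = (5, 13, -2); a normal to Π_1 is P_1P_2 × P_1P_3 = (22, 0, 55).
Using P_1: Π_1 has equation 22x + 55z = -176.
Π_2: n_1·r = n_1·Q_1 gives -x + 5y = -2.
Solving the 3×3 linear system 22x + 55z = -176, -x + 5y = -2, -2x + 4y = 2 (e.g. by elimination or Cramer's rule, determinant = 330) gives (-3, -1, -2).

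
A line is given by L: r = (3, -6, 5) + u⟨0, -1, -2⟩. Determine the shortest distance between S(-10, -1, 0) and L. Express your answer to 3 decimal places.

14.629

Taking (3, -6, 5) on L with direction v = (0, -1, -2): w = S − (3, -6, 5) = (-13, 5, -5), and w × v = (-15, -26, 13).
Distance = |w × v| / |v| = √1070 / √5 ≈ 14.629.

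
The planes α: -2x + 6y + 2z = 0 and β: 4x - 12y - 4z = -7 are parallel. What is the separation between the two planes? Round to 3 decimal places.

Rescale β by 1/(-2): -2x + 6y + 2z = 7/2. Then distance = |0 − (7/2)| / √44 ≈ 0.528.

0.528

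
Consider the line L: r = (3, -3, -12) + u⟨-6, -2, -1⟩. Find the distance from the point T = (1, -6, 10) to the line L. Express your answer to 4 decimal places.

Taking (3, -3, -12) on L with direction v = (-6, -2, -1): w = T − (3, -3, -12) = (-2, -3, 22), and w × v = (47, -134, -14).
Distance = |w × v| / |v| = √20361 / √41 ≈ 22.2847.

22.2847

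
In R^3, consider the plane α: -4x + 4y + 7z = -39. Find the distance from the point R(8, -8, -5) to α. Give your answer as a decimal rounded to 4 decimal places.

n·R − d = (-4)·(8) + (4)·(-8) + (7)·(-5) − (-39) = -60; |n| = √81.
Distance = |-60| / √81 = 60/√81 ≈ 6.6667.

6.6667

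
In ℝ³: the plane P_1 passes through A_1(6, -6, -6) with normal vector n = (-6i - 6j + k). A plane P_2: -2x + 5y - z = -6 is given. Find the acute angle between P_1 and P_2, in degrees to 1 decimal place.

P_1: n·r = n·A_1 gives -6x - 6y + z = -6.
cos θ = |n₁·n₂| / (|n₁||n₂|) = |-19| / (√73 · √30).
θ = arccos(0.40601) ≈ 66.0°.

66.0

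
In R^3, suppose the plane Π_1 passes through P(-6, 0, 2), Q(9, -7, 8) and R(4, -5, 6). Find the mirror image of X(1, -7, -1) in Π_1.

PQ = (15, -7, 6), PR = (10, -5, 4); a normal to Π_1 is PQ × PR = (2, 0, -5).
Using P: Π_1 has equation 2x - 5z = -22.
λ = (n·X − d)/|n|² = (7 − (-22))/29 = 1.
Reflection = X − 2λn = (1, -7, -1) − 2·(2, 0, -5) = (-3, -7, 9).

(-3, -7, 9)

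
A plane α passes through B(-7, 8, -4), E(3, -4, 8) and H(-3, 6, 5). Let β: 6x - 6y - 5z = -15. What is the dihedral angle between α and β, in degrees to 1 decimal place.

66.0

BE = (10, -12, 12), BH = (4, -2, 9); a normal to α is BE × BH = (-84, -42, 28).
Using B: α has equation -84x - 42y + 28z = 140.
cos θ = |n₁·n₂| / (|n₁||n₂|) = |-392| / (√9604 · √97).
θ = arccos(0.40614) ≈ 66.0°.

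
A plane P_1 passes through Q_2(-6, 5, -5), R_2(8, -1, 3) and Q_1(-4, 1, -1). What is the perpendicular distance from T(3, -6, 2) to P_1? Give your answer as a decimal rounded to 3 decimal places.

3.400

Q_2R_2 = (14, -6, 8), Q_2Q_1 = (2, -4, 4); a normal to P_1 is Q_2R_2 × Q_2Q_1 = (8, -40, -44).
Using Q_2: P_1 has equation 8x - 40y - 44z = -28.
n·T − d = (8)·(3) + (-40)·(-6) + (-44)·(2) − (-28) = 204; |n| = √3600.
Distance = |204| / √3600 = 204/√3600 ≈ 3.400.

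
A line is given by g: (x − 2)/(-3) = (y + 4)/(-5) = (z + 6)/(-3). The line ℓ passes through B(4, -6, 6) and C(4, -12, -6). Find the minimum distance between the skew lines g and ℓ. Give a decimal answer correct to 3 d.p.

g has direction (-3, -5, -3) through (2, -4, -6).
A direction vector for ℓ is C − B = (0, -6, -12).
Common perpendicular direction n = (-3, -5, -3) × (0, -6, -12) = (42, -36, 18).
With w = (4, -6, 6) − (2, -4, -6) = (2, -2, 12), w · n = 372.
Distance = |w · n| / |n| = |372| / √3384 ≈ 6.395.

6.395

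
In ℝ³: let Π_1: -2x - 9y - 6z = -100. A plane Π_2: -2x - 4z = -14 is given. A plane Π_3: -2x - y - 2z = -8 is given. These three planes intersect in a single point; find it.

Solving the 3×3 linear system -2x - 9y - 6z = -100, -2x - 4z = -14, -2x - y - 2z = -8 (e.g. by elimination or Cramer's rule, determinant = -40) gives (-7, 8, 7).

(-7, 8, 7)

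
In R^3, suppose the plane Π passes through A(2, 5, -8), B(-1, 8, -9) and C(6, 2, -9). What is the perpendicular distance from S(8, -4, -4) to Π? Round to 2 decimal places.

1.55

AB = (-3, 3, -1), AC = (4, -3, -1); a normal to Π is AB × AC = (-6, -7, -3).
Using A: Π has equation -6x - 7y - 3z = -23.
n·S − d = (-6)·(8) + (-7)·(-4) + (-3)·(-4) − (-23) = 15; |n| = √94.
Distance = |15| / √94 = 15/√94 ≈ 1.55.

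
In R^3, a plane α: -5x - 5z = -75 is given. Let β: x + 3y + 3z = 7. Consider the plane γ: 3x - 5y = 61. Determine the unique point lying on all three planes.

(7, -8, 8)

Solving the 3×3 linear system -5x - 5z = -75, x + 3y + 3z = 7, 3x - 5y = 61 (e.g. by elimination or Cramer's rule, determinant = -5) gives (7, -8, 8).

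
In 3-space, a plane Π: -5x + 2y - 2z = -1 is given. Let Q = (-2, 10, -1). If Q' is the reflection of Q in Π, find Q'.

λ = (n·Q − d)/|n|² = (32 − (-1))/33 = 1.
Reflection = Q − 2λn = (-2, 10, -1) − 2·(-5, 2, -2) = (8, 6, 3).

(8, 6, 3)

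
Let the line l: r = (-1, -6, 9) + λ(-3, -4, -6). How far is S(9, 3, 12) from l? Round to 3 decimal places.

8.621

Taking (-1, -6, 9) on l with direction v = (-3, -4, -6): w = S − (-1, -6, 9) = (10, 9, 3), and w × v = (-42, 51, -13).
Distance = |w × v| / |v| = √4534 / √61 ≈ 8.621.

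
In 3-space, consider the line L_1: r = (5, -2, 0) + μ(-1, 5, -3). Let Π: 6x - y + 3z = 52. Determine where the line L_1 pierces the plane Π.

Substitute r = (5, -2, 0) + t(-1, 5, -3) into the plane: 32 + (-20)t = 52, so t = -1.
Intersection: (5, -2, 0) + (-1)·(-1, 5, -3) = (6, -7, 3).

(6, -7, 3)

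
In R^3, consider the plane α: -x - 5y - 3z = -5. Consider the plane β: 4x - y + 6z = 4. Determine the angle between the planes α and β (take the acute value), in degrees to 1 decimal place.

cos θ = |n₁·n₂| / (|n₁||n₂|) = |-17| / (√35 · √53).
θ = arccos(0.39471) ≈ 66.8°.

66.8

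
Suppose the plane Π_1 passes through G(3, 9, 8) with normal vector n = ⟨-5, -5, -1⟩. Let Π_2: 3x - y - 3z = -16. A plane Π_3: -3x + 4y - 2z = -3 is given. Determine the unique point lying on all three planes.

(5, 7, 8)

Π_1: n·r = n·G gives -5x - 5y - z = -68.
Solving the 3×3 linear system -5x - 5y - z = -68, 3x - y - 3z = -16, -3x + 4y - 2z = -3 (e.g. by elimination or Cramer's rule, determinant = -154) gives (5, 7, 8).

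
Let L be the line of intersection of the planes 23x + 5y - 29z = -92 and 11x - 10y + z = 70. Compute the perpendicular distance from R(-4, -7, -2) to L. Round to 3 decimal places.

Direction of L: (23, 5, -29) × (11, -10, 1) = (-285, -342, -285).
A point on L: solving the two plane equations with x = -1 gives (-1, -8, 1).
Taking (-1, -8, 1) on L with direction v = (-285, -342, -285): w = R − (-1, -8, 1) = (-3, 1, -3), and w × v = (-1311, 0, 1311).
Distance = |w × v| / |v| = √3437442 / √279414 ≈ 3.507.

3.507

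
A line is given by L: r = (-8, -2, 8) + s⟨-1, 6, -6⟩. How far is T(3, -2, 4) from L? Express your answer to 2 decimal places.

11.61

Taking (-8, -2, 8) on L with direction v = (-1, 6, -6): w = T − (-8, -2, 8) = (11, 0, -4), and w × v = (24, 70, 66).
Distance = |w × v| / |v| = √9832 / √73 ≈ 11.61.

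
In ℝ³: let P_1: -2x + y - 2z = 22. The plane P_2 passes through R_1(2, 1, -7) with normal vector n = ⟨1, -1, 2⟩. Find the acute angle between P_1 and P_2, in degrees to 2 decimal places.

P_2: n·r = n·R_1 gives x - y + 2z = -13.
cos θ = |n₁·n₂| / (|n₁||n₂|) = |-7| / (√9 · √6).
θ = arccos(0.95258) ≈ 17.72°.

17.72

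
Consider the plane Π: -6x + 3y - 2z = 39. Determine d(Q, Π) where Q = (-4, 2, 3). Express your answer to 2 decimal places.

2.14

n·Q − d = (-6)·(-4) + (3)·(2) + (-2)·(3) − 39 = -15; |n| = √49.
Distance = |-15| / √49 = 15/√49 ≈ 2.14.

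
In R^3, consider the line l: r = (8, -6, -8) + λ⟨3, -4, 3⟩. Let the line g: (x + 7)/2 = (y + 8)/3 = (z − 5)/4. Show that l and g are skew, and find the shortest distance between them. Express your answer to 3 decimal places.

g has direction (2, 3, 4) through (-7, -8, 5).
Common perpendicular direction n = (3, -4, 3) × (2, 3, 4) = (-25, -6, 17).
With w = (-7, -8, 5) − (8, -6, -8) = (-15, -2, 13), w · n = 608.
Since n ≠ 0 the lines are not parallel, and w · n = 608 ≠ 0 so they do not intersect; hence they are skew.
Distance = |w · n| / |n| = |608| / √950 ≈ 19.726.

19.726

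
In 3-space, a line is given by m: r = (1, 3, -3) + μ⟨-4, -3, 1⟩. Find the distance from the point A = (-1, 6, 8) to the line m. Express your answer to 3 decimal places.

11.408

Taking (1, 3, -3) on m with direction v = (-4, -3, 1): w = A − (1, 3, -3) = (-2, 3, 11), and w × v = (36, -42, 18).
Distance = |w × v| / |v| = √3384 / √26 ≈ 11.408.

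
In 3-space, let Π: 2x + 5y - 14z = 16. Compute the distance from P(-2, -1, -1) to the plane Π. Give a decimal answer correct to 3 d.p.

0.733

n·P − d = (2)·(-2) + (5)·(-1) + (-14)·(-1) − 16 = -11; |n| = √225.
Distance = |-11| / √225 = 11/√225 ≈ 0.733.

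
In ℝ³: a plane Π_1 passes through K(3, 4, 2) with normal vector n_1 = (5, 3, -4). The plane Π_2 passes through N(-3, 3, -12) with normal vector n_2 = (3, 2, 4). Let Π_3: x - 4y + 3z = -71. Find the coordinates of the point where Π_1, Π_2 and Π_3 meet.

(-9, 8, -10)

Π_1: n_1·r = n_1·K gives 5x + 3y - 4z = 19.
Π_2: n_2·r = n_2·N gives 3x + 2y + 4z = -51.
Solving the 3×3 linear system 5x + 3y - 4z = 19, 3x + 2y + 4z = -51, x - 4y + 3z = -71 (e.g. by elimination or Cramer's rule, determinant = 151) gives (-9, 8, -10).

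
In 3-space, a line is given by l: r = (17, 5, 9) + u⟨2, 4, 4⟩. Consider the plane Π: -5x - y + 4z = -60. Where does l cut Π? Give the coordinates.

(11, -7, -3)

Substitute r = (17, 5, 9) + t(2, 4, 4) into the plane: -54 + 2t = -60, so t = -3.
Intersection: (17, 5, 9) + (-3)·(2, 4, 4) = (11, -7, -3).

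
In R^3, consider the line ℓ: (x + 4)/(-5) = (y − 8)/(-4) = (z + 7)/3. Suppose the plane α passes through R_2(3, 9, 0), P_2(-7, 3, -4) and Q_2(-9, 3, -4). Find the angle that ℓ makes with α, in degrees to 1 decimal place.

ℓ has direction (-5, -4, 3) through (-4, 8, -7).
R_2P_2 = (-10, -6, -4), R_2Q_2 = (-12, -6, -4); a normal to α is R_2P_2 × R_2Q_2 = (0, 8, -12).
Using R_2: α has equation 8y - 12z = 72.
sin θ = |n·v| / (|n||v|) = |-68| / (√208 · √50) = 0.66679.
θ ≈ 41.8°.

41.8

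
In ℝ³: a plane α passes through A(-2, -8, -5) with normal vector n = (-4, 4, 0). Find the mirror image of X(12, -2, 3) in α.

(4, 6, 3)

α: n·r = n·A gives -4x + 4y = -24.
λ = (n·X − d)/|n|² = (-56 − (-24))/32 = -1.
Reflection = X − 2λn = (12, -2, 3) − (-2)·(-4, 4, 0) = (4, 6, 3).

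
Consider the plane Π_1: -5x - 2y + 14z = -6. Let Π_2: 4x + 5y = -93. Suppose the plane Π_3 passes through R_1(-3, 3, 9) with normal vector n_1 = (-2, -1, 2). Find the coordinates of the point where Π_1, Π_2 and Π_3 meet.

Π_3: n_1·r = n_1·R_1 gives -2x - y + 2z = 21.
Solving the 3×3 linear system -5x - 2y + 14z = -6, 4x + 5y = -93, -2x - y + 2z = 21 (e.g. by elimination or Cramer's rule, determinant = 50) gives (-12, -9, -6).

(-12, -9, -6)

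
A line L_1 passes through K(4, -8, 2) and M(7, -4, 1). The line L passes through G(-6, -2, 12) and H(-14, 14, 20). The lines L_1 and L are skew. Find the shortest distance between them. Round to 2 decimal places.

2.37

A direction vector for L_1 is M − K = (3, 4, -1).
A direction vector for L is H − G = (-8, 16, 8).
Common perpendicular direction n = (3, 4, -1) × (-8, 16, 8) = (48, -16, 80).
With w = (-6, -2, 12) − (4, -8, 2) = (-10, 6, 10), w · n = 224.
Distance = |w · n| / |n| = |224| / √8960 ≈ 2.37.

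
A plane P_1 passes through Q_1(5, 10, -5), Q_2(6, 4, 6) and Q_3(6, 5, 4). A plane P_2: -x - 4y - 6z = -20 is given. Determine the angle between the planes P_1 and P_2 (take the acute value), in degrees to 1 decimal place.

32.7

Q_1Q_2 = (1, -6, 11), Q_1Q_3 = (1, -5, 9); a normal to P_1 is Q_1Q_2 × Q_1Q_3 = (1, 2, 1).
Using Q_1: P_1 has equation x + 2y + z = 20.
cos θ = |n₁·n₂| / (|n₁||n₂|) = |-15| / (√6 · √53).
θ = arccos(0.84116) ≈ 32.7°.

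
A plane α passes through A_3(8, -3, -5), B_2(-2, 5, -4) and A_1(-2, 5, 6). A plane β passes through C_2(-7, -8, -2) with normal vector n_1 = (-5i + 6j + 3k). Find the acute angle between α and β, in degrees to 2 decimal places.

79.24

A_3B_2 = (-10, 8, 1), A_3A_1 = (-10, 8, 11); a normal to α is A_3B_2 × A_3A_1 = (80, 100, 0).
Using A_3: α has equation 80x + 100y = 340.
β: n_1·r = n_1·C_2 gives -5x + 6y + 3z = -19.
cos θ = |n₁·n₂| / (|n₁||n₂|) = |200| / (√16400 · √70).
θ = arccos(0.18666) ≈ 79.24°.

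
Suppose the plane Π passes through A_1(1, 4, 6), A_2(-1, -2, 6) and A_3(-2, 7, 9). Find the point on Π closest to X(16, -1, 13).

A_1A_2 = (-2, -6, 0), A_1A_3 = (-3, 3, 3); a normal to Π is A_1A_2 × A_1A_3 = (-18, 6, -24).
Using A_1: Π has equation -18x + 6y - 24z = -138.
Foot = X − λn with λ = (n·X − d)/|n|² = (-606 − (-138))/936 = -1/2.
Foot = (16, -1, 13) − (-1/2)·(-18, 6, -24) = (7, 2, 1).

(7, 2, 1)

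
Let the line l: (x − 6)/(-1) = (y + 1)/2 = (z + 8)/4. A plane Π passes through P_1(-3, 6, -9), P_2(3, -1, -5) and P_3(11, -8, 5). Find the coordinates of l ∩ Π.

l has direction (-1, 2, 4) through (6, -1, -8).
P_1P_2 = (6, -7, 4), P_1P_3 = (14, -14, 14); a normal to Π is P_1P_2 × P_1P_3 = (-42, -28, 14).
Using P_1: Π has equation -42x - 28y + 14z = -168.
Substitute r = (6, -1, -8) + t(-1, 2, 4) into the plane: -336 + 42t = -168, so t = 4.
Intersection: (6, -1, -8) + 4·(-1, 2, 4) = (2, 7, 8).

(2, 7, 8)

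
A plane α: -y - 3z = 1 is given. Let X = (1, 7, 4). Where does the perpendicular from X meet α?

Foot = X − λn with λ = (n·X − d)/|n|² = (-19 − 1)/10 = -2.
Foot = (1, 7, 4) − (-2)·(0, -1, -3) = (1, 5, -2).

(1, 5, -2)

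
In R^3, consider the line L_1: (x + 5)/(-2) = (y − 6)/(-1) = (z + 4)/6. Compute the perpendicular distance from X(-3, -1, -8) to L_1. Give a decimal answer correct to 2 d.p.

L_1 has direction (-2, -1, 6) through (-5, 6, -4).
Taking (-5, 6, -4) on L_1 with direction v = (-2, -1, 6): w = X − (-5, 6, -4) = (2, -7, -4), and w × v = (-46, -4, -16).
Distance = |w × v| / |v| = √2388 / √41 ≈ 7.63.

7.63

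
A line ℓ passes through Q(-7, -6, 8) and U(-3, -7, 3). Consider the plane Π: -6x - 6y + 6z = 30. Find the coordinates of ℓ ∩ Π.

(1, -8, -2)

A direction vector for ℓ is U − Q = (4, -1, -5).
Substitute r = (-7, -6, 8) + t(4, -1, -5) into the plane: 126 + (-48)t = 30, so t = 2.
Intersection: (-7, -6, 8) + 2·(4, -1, -5) = (1, -8, -2).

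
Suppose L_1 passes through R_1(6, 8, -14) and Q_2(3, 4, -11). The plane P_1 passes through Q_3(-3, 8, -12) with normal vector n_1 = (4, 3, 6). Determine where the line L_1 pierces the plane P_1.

A direction vector for L_1 is Q_2 − R_1 = (-3, -4, 3).
P_1: n_1·r = n_1·Q_3 gives 4x + 3y + 6z = -60.
Substitute r = (6, 8, -14) + t(-3, -4, 3) into the plane: -36 + (-6)t = -60, so t = 4.
Intersection: (6, 8, -14) + 4·(-3, -4, 3) = (-6, -8, -2).

(-6, -8, -2)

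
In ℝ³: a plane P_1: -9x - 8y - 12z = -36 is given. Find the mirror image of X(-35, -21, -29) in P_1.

λ = (n·X − d)/|n|² = (831 − (-36))/289 = 3.
Reflection = X − 2λn = (-35, -21, -29) − 6·(-9, -8, -12) = (19, 27, 43).

(19, 27, 43)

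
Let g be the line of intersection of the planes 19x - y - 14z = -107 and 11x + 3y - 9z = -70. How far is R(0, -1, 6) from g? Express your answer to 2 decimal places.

1.07

Direction of g: (19, -1, -14) × (11, 3, -9) = (51, 17, 68).
A point on g: solving the two plane equations with x = -2 gives (-2, -1, 5).
Taking (-2, -1, 5) on g with direction v = (51, 17, 68): w = R − (-2, -1, 5) = (2, 0, 1), and w × v = (-17, -85, 34).
Distance = |w × v| / |v| = √8670 / √7514 ≈ 1.07.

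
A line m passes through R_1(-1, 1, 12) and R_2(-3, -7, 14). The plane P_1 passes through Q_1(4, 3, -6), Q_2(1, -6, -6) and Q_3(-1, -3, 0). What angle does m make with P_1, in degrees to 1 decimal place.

A direction vector for m is R_2 − R_1 = (-2, -8, 2).
Q_1Q_2 = (-3, -9, 0), Q_1Q_3 = (-5, -6, 6); a normal to P_1 is Q_1Q_2 × Q_1Q_3 = (-54, 18, -27).
Using Q_1: P_1 has equation -54x + 18y - 27z = 0.
sin θ = |n·v| / (|n||v|) = |-90| / (√3969 · √72) = 0.16836.
θ ≈ 9.7°.

9.7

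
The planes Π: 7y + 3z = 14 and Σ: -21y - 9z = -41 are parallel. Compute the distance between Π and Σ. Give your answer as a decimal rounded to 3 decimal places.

0.044

Rescale Σ by 1/(-3): 7y + 3z = 41/3. Then distance = |14 − (41/3)| / √58 ≈ 0.044.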